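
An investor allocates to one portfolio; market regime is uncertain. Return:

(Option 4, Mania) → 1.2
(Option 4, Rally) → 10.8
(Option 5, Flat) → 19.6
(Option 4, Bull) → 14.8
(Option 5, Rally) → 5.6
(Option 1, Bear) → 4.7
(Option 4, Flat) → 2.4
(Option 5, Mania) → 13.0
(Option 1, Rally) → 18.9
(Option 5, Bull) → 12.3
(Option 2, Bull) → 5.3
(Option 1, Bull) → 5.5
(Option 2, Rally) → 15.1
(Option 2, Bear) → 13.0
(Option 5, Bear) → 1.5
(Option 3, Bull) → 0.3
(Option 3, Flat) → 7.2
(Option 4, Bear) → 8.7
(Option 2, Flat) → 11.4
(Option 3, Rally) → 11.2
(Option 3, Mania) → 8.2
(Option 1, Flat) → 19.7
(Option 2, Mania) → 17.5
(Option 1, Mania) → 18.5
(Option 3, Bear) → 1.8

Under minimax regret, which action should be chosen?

Option 1

Column bests: Bear=13.0, Flat=19.7, Bull=14.8, Rally=18.9, Mania=18.5.
Option 1 regrets: 8.3, 0.0, 9.3, 0.0, 0.0 → max 9.3
Option 2 regrets: 0.0, 8.3, 9.5, 3.8, 1.0 → max 9.5
Option 3 regrets: 11.2, 12.5, 14.5, 7.7, 10.3 → max 14.5
Option 4 regrets: 4.3, 17.3, 0.0, 8.1, 17.3 → max 17.3
Option 5 regrets: 11.5, 0.1, 2.5, 13.3, 5.5 → max 13.3
Smallest max regret = 9.3 → Option 1.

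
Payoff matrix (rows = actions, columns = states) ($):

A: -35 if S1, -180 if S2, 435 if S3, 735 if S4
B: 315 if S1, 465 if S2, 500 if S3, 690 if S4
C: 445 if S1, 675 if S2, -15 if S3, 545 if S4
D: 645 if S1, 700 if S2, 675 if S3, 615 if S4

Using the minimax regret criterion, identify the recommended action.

Column bests: S1=645, S2=700, S3=675, S4=735.
A regrets: 680, 880, 240, 0 → max 880
B regrets: 330, 235, 175, 45 → max 330
C regrets: 200, 25, 690, 190 → max 690
D regrets: 0, 0, 0, 120 → max 120
Smallest max regret = 120 → D.

D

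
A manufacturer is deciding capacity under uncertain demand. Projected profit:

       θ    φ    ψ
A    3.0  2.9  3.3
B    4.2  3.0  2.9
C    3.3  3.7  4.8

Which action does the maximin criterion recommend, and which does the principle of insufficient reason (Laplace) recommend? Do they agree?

Row minima: A=2.9, B=2.9, C=3.3
Best worst-case = 3.3 → C.
Row averages: A=46/15, B=101/30, C=59/15
Highest average = 59/15 → C.

maximin → C; laplace → C (agree)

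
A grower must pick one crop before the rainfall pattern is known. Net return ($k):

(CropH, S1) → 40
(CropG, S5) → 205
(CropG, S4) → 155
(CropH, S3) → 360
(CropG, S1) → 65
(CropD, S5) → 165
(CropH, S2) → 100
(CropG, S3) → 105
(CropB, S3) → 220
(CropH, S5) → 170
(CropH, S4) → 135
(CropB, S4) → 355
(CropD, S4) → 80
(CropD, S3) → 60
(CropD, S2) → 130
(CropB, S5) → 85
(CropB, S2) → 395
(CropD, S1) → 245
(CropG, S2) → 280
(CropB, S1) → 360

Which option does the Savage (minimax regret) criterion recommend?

Column bests: S1=360, S2=395, S3=360, S4=355, S5=205.
CropB regrets: 0, 0, 140, 0, 120 → max 140
CropG regrets: 295, 115, 255, 200, 0 → max 295
CropH regrets: 320, 295, 0, 220, 35 → max 320
CropD regrets: 115, 265, 300, 275, 40 → max 300
Smallest max regret = 140 → CropB.

CropB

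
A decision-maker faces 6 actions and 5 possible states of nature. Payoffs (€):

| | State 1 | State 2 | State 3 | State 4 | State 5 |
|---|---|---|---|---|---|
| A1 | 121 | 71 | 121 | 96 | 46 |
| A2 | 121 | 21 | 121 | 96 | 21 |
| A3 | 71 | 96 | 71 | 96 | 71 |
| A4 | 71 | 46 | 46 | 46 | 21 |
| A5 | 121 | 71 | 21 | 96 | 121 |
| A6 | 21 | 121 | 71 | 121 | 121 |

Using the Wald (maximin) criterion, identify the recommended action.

A3

Row minima: A1=46, A2=21, A3=71, A4=21, A5=21, A6=21
Best worst-case = 71 → A3.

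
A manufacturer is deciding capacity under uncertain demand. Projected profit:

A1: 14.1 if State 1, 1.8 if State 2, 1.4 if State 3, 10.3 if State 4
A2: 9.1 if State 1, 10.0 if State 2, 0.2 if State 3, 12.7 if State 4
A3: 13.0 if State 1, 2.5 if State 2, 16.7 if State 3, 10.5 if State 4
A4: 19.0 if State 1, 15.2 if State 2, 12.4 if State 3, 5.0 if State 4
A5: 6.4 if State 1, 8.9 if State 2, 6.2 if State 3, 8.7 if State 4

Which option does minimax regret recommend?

A4

Column bests: State 1=19.0, State 2=15.2, State 3=16.7, State 4=12.7.
A1 regrets: 4.9, 13.4, 15.3, 2.4 → max 15.3
A2 regrets: 9.9, 5.2, 16.5, 0.0 → max 16.5
A3 regrets: 6.0, 12.7, 0.0, 2.2 → max 12.7
A4 regrets: 0.0, 0.0, 4.3, 7.7 → max 7.7
A5 regrets: 12.6, 6.3, 10.5, 4.0 → max 12.6
Smallest max regret = 7.7 → A4.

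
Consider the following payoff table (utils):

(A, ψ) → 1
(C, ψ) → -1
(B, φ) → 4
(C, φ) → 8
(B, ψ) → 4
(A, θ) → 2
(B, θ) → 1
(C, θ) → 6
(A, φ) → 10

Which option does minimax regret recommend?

Column bests: θ=6, φ=10, ψ=4.
A regrets: 4, 0, 3 → max 4
B regrets: 5, 6, 0 → max 6
C regrets: 0, 2, 5 → max 5
Smallest max regret = 4 → A.

A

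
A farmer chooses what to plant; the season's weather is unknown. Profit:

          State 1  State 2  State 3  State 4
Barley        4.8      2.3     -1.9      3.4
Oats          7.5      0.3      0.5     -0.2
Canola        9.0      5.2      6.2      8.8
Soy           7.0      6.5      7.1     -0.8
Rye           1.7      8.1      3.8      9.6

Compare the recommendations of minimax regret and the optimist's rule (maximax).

Column bests: State 1=9.0, State 2=8.1, State 3=7.1, State 4=9.6.
Barley regrets: 4.2, 5.8, 9.0, 6.2 → max 9.0
Oats regrets: 1.5, 7.8, 6.6, 9.8 → max 9.8
Canola regrets: 0.0, 2.9, 0.9, 0.8 → max 2.9
Soy regrets: 2.0, 1.6, 0.0, 10.4 → max 10.4
Rye regrets: 7.3, 0.0, 3.3, 0.0 → max 7.3
Smallest max regret = 2.9 → Canola.
Row maxima: Barley=4.8, Oats=7.5, Canola=9.0, Soy=7.1, Rye=9.6
Best best-case = 9.6 → Rye.

minimax regret → Canola; maximax → Rye (disagree)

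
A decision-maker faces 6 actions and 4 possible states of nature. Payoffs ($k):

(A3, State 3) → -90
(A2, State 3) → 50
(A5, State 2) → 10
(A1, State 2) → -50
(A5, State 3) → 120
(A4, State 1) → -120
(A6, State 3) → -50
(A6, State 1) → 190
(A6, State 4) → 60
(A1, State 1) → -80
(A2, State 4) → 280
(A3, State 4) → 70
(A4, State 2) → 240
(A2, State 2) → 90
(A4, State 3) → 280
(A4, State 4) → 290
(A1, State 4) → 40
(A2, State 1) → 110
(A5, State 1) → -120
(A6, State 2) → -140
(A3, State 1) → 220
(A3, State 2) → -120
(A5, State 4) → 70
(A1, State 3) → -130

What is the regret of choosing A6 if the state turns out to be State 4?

Best payoff under State 4 is 290.
Regret = 290 − 60 = 230.

230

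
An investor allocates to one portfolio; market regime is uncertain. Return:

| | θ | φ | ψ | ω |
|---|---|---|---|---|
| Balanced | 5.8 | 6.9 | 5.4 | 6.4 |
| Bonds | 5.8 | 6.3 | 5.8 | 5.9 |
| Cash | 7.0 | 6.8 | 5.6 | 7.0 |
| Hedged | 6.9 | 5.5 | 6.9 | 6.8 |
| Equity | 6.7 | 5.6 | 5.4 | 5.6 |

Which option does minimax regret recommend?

Column bests: θ=7.0, φ=6.9, ψ=6.9, ω=7.0.
Balanced regrets: 1.2, 0.0, 1.5, 0.6 → max 1.5
Bonds regrets: 1.2, 0.6, 1.1, 1.1 → max 1.2
Cash regrets: 0.0, 0.1, 1.3, 0.0 → max 1.3
Hedged regrets: 0.1, 1.4, 0.0, 0.2 → max 1.4
Equity regrets: 0.3, 1.3, 1.5, 1.4 → max 1.5
Smallest max regret = 1.2 → Bonds.

Bonds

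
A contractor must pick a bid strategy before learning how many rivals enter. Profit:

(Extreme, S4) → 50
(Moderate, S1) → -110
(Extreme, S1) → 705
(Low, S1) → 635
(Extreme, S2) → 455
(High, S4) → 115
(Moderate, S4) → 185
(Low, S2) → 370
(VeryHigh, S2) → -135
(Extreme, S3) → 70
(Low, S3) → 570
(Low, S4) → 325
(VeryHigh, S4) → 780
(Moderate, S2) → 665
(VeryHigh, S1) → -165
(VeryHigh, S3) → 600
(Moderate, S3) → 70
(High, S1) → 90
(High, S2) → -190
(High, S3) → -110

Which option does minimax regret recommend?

Low

Column bests: S1=705, S2=665, S3=600, S4=780.
Low regrets: 70, 295, 30, 455 → max 455
Moderate regrets: 815, 0, 530, 595 → max 815
High regrets: 615, 855, 710, 665 → max 855
VeryHigh regrets: 870, 800, 0, 0 → max 870
Extreme regrets: 0, 210, 530, 730 → max 730
Smallest max regret = 455 → Low.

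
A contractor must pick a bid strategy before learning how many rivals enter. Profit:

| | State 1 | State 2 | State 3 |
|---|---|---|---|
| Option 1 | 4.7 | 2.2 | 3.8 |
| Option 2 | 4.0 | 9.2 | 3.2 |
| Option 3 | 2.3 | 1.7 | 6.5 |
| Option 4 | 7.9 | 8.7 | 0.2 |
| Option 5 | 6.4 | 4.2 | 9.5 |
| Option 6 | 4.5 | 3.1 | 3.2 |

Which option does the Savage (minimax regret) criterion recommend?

Option 5

Column bests: State 1=7.9, State 2=9.2, State 3=9.5.
Option 1 regrets: 3.2, 7.0, 5.7 → max 7.0
Option 2 regrets: 3.9, 0.0, 6.3 → max 6.3
Option 3 regrets: 5.6, 7.5, 3.0 → max 7.5
Option 4 regrets: 0.0, 0.5, 9.3 → max 9.3
Option 5 regrets: 1.5, 5.0, 0.0 → max 5.0
Option 6 regrets: 3.4, 6.1, 6.3 → max 6.3
Smallest max regret = 5.0 → Option 5.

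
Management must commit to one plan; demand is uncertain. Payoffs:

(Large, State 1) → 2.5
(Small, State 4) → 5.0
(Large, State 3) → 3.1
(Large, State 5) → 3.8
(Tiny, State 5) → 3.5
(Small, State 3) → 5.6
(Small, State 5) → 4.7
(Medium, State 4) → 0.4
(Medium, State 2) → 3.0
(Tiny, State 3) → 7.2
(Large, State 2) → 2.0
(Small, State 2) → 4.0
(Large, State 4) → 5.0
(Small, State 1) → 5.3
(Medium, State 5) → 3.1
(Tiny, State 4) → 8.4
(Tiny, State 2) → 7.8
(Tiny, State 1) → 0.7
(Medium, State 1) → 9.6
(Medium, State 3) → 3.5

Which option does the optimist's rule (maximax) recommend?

Medium

Row maxima: Tiny=8.4, Small=5.6, Medium=9.6, Large=5.0
Best best-case = 9.6 → Medium.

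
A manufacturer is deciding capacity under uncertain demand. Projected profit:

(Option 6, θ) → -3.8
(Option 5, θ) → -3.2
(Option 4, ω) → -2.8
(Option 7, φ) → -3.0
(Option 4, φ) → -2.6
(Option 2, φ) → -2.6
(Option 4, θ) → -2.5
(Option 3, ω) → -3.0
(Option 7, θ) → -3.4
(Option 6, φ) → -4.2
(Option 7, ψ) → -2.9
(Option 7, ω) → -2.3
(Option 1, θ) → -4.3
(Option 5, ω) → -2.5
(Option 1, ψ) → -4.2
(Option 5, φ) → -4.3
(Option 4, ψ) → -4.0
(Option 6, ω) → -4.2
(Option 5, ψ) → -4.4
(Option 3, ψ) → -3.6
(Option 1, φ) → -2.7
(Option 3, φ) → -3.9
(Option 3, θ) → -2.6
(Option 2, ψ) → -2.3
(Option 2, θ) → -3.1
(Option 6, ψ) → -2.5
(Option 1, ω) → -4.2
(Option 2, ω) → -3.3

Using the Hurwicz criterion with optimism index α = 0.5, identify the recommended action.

Option 1: 0.5·(-2.7) + 0.5·(-4.3) = -3.5
Option 2: 0.5·(-2.3) + 0.5·(-3.3) = -2.8
Option 3: 0.5·(-2.6) + 0.5·(-3.9) = -3.25
Option 4: 0.5·(-2.5) + 0.5·(-4.0) = -3.25
Option 5: 0.5·(-2.5) + 0.5·(-4.4) = -3.45
Option 6: 0.5·(-2.5) + 0.5·(-4.2) = -3.35
Option 7: 0.5·(-2.3) + 0.5·(-3.4) = -2.85
Highest Hurwicz score = -2.8 → Option 2.

Option 2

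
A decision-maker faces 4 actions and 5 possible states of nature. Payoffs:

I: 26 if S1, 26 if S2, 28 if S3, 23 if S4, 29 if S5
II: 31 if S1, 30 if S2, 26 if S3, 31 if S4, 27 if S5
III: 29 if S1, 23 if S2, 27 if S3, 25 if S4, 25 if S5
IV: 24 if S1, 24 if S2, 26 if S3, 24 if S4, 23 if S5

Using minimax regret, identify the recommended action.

II

Column bests: S1=31, S2=30, S3=28, S4=31, S5=29.
I regrets: 5, 4, 0, 8, 0 → max 8
II regrets: 0, 0, 2, 0, 2 → max 2
III regrets: 2, 7, 1, 6, 4 → max 7
IV regrets: 7, 6, 2, 7, 6 → max 7
Smallest max regret = 2 → II.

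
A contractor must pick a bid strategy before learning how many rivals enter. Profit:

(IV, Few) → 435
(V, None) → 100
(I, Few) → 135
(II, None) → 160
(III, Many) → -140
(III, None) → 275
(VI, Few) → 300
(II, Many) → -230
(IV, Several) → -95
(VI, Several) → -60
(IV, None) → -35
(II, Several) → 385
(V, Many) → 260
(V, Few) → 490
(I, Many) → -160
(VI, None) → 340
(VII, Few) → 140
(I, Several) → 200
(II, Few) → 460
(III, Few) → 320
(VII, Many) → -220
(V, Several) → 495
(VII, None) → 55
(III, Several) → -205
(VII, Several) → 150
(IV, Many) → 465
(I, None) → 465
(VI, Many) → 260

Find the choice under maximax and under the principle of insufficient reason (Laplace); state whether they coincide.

Row maxima: I=465, II=460, III=320, IV=465, V=495, VI=340, VII=150
Best best-case = 495 → V.
Row averages: I=160, II=193.75, III=62.5, IV=192.5, V=336.25, VI=210, VII=31.25
Highest average = 336.25 → V.

maximax → V; laplace → V (agree)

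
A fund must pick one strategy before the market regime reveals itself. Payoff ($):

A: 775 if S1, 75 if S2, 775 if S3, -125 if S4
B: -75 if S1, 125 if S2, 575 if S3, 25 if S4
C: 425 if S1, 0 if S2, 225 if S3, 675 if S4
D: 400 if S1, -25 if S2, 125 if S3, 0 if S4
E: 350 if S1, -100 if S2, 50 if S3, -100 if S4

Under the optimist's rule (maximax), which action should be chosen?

A

Row maxima: A=775, B=575, C=675, D=400, E=350
Best best-case = 775 → A.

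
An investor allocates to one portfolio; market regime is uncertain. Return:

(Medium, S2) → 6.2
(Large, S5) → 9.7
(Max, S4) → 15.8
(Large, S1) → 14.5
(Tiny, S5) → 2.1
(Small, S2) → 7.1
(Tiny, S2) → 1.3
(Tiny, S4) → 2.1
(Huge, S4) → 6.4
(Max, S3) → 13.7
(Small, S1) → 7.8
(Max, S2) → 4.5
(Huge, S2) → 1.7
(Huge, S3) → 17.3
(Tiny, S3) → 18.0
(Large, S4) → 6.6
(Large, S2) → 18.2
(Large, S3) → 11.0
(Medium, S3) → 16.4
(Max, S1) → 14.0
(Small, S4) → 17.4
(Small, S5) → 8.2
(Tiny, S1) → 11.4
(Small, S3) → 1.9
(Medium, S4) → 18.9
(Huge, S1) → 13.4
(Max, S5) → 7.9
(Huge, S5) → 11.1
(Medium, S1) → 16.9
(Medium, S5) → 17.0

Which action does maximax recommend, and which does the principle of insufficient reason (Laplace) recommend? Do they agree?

Row maxima: Tiny=18.0, Small=17.4, Medium=18.9, Large=18.2, Huge=17.3, Max=15.8
Best best-case = 18.9 → Medium.
Row averages: Tiny=6.98, Small=8.48, Medium=15.08, Large=12, Huge=9.98, Max=11.18
Highest average = 15.08 → Medium.

maximax → Medium; laplace → Medium (agree)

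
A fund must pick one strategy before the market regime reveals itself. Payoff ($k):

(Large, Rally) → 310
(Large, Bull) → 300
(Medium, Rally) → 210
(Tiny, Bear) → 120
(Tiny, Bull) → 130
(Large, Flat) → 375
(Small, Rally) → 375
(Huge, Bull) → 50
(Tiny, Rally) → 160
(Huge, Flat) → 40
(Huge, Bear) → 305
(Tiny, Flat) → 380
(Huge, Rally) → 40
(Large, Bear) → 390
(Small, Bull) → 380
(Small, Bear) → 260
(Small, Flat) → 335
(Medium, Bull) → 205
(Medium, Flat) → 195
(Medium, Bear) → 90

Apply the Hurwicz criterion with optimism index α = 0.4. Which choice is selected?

Large

Tiny: 0.4·380 + 0.6·120 = 224
Small: 0.4·380 + 0.6·260 = 308
Medium: 0.4·210 + 0.6·90 = 138
Large: 0.4·390 + 0.6·300 = 336
Huge: 0.4·305 + 0.6·40 = 146
Highest Hurwicz score = 336 → Large.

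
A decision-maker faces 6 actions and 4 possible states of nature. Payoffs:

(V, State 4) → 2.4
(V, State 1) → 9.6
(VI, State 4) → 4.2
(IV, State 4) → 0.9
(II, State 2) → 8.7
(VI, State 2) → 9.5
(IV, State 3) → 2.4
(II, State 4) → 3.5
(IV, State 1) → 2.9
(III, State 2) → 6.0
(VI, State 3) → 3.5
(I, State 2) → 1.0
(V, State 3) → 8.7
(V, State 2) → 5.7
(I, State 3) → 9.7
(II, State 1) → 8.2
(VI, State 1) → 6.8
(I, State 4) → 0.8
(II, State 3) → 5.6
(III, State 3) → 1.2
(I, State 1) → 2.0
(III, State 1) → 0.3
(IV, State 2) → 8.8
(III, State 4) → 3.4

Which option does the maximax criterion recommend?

Row maxima: I=9.7, II=8.7, III=6.0, IV=8.8, V=9.6, VI=9.5
Best best-case = 9.7 → I.

I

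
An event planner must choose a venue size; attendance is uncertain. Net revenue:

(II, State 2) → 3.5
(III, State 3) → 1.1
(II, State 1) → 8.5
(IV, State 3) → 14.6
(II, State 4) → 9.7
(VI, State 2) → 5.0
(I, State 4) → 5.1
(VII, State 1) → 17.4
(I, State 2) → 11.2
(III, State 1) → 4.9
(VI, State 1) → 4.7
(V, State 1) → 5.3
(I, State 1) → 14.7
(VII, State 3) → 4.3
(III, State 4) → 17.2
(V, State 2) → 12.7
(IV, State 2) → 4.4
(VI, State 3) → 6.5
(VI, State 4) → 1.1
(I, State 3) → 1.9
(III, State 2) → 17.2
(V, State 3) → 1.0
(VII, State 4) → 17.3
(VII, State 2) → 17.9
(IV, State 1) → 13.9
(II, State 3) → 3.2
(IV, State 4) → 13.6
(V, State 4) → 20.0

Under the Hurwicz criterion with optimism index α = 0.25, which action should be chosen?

VII

I: 0.25·14.7 + 0.75·1.9 = 5.1
II: 0.25·9.7 + 0.75·3.2 = 4.825
III: 0.25·17.2 + 0.75·1.1 = 5.125
IV: 0.25·14.6 + 0.75·4.4 = 6.95
V: 0.25·20.0 + 0.75·1.0 = 5.75
VI: 0.25·6.5 + 0.75·1.1 = 2.45
VII: 0.25·17.9 + 0.75·4.3 = 7.7
Highest Hurwicz score = 7.7 → VII.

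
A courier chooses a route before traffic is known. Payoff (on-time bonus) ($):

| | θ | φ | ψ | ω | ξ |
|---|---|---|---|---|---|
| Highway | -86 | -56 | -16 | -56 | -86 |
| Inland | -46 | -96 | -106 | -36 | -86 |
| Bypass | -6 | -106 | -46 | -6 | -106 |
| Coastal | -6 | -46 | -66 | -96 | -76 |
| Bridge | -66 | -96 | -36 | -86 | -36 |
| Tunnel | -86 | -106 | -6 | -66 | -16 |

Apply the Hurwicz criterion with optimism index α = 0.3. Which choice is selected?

Highway: 0.3·(-16) + 0.7·(-86) = -65
Inland: 0.3·(-36) + 0.7·(-106) = -85
Bypass: 0.3·(-6) + 0.7·(-106) = -76
Coastal: 0.3·(-6) + 0.7·(-96) = -69
Bridge: 0.3·(-36) + 0.7·(-96) = -78
Tunnel: 0.3·(-6) + 0.7·(-106) = -76
Highest Hurwicz score = -65 → Highway.

Highway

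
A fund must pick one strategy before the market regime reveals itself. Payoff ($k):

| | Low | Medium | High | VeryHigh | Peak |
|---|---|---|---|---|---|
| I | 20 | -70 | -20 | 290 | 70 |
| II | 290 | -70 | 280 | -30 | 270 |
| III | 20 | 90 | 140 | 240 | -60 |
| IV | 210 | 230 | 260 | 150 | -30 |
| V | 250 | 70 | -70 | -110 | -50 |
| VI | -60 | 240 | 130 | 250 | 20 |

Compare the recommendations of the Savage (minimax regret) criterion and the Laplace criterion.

Column bests: Low=290, Medium=240, High=280, VeryHigh=290, Peak=270.
I regrets: 270, 310, 300, 0, 200 → max 310
II regrets: 0, 310, 0, 320, 0 → max 320
III regrets: 270, 150, 140, 50, 330 → max 330
IV regrets: 80, 10, 20, 140, 300 → max 300
V regrets: 40, 170, 350, 400, 320 → max 400
VI regrets: 350, 0, 150, 40, 250 → max 350
Smallest max regret = 300 → IV.
Row averages: I=58, II=148, III=86, IV=164, V=18, VI=116
Highest average = 164 → IV.

minimax regret → IV; laplace → IV (agree)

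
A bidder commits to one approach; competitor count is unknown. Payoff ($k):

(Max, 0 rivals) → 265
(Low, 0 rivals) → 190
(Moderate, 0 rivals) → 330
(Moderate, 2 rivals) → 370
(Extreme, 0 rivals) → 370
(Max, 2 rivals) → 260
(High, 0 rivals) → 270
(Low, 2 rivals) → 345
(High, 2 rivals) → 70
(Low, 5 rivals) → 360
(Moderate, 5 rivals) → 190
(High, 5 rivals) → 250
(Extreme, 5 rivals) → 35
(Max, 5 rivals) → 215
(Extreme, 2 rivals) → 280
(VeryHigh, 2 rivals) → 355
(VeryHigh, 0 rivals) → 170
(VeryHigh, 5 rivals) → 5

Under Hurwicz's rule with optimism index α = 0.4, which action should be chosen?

Low: 0.4·360 + 0.6·190 = 258
Moderate: 0.4·370 + 0.6·190 = 262
High: 0.4·270 + 0.6·70 = 150
VeryHigh: 0.4·355 + 0.6·5 = 145
Extreme: 0.4·370 + 0.6·35 = 169
Max: 0.4·265 + 0.6·215 = 235
Highest Hurwicz score = 262 → Moderate.

Moderate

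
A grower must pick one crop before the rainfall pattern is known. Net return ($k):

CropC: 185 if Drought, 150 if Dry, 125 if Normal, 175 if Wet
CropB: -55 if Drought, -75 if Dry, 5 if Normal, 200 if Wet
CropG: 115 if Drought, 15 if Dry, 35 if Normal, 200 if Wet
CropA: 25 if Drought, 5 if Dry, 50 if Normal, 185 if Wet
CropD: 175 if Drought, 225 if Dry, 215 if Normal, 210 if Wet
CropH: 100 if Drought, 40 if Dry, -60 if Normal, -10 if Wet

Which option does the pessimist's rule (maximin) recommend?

Row minima: CropC=125, CropB=-75, CropG=15, CropA=5, CropD=175, CropH=-60
Best worst-case = 175 → CropD.

CropD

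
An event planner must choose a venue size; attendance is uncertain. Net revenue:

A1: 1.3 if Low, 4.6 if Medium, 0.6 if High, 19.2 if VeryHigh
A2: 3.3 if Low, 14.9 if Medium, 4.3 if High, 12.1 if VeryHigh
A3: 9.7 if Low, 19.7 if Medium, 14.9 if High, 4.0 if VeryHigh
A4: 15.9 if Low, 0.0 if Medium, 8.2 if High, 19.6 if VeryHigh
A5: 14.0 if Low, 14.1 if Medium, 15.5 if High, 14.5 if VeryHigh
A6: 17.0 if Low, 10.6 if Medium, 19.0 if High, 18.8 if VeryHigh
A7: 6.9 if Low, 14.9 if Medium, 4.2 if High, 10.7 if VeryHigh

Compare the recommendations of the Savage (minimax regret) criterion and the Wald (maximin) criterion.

Column bests: Low=17.0, Medium=19.7, High=19.0, VeryHigh=19.6.
A1 regrets: 15.7, 15.1, 18.4, 0.4 → max 18.4
A2 regrets: 13.7, 4.8, 14.7, 7.5 → max 14.7
A3 regrets: 7.3, 0.0, 4.1, 15.6 → max 15.6
A4 regrets: 1.1, 19.7, 10.8, 0.0 → max 19.7
A5 regrets: 3.0, 5.6, 3.5, 5.1 → max 5.6
A6 regrets: 0.0, 9.1, 0.0, 0.8 → max 9.1
A7 regrets: 10.1, 4.8, 14.8, 8.9 → max 14.8
Smallest max regret = 5.6 → A5.
Row minima: A1=0.6, A2=3.3, A3=4.0, A4=0.0, A5=14.0, A6=10.6, A7=4.2
Best worst-case = 14.0 → A5.

minimax regret → A5; maximin → A5 (agree)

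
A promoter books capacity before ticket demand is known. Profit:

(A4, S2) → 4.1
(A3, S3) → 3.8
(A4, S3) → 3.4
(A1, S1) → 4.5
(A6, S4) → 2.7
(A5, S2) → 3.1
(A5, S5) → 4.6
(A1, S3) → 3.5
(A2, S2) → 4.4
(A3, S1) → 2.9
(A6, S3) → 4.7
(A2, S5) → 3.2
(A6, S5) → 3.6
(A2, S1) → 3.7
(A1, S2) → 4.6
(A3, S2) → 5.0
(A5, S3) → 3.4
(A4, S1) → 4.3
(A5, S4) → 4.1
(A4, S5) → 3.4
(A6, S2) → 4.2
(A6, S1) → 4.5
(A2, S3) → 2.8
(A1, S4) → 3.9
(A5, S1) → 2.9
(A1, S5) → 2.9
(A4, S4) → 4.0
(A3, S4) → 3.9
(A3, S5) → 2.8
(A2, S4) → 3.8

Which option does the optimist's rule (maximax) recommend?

A3

Row maxima: A1=4.6, A2=4.4, A3=5.0, A4=4.3, A5=4.6, A6=4.7
Best best-case = 5.0 → A3.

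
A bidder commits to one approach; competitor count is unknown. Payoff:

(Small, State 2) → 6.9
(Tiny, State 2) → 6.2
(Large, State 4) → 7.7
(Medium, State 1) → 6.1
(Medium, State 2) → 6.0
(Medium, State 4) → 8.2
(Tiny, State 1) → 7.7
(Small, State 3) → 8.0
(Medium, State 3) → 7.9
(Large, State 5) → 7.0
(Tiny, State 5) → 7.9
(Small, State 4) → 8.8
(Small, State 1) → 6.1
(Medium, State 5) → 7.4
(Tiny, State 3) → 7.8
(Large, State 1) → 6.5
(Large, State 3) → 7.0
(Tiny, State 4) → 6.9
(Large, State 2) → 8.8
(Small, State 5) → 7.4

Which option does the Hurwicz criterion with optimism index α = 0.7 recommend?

Tiny: 0.7·7.9 + 0.3·6.2 = 7.39
Small: 0.7·8.8 + 0.3·6.1 = 7.99
Medium: 0.7·8.2 + 0.3·6.0 = 7.54
Large: 0.7·8.8 + 0.3·6.5 = 8.11
Highest Hurwicz score = 8.11 → Large.

Large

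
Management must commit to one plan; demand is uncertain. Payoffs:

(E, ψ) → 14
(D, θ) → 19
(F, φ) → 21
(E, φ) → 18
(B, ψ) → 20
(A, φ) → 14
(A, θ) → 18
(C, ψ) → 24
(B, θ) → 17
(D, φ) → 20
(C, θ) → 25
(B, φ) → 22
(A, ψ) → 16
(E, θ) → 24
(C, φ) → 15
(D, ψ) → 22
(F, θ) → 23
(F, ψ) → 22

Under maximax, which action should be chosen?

C

Row maxima: A=18, B=22, C=25, D=22, E=24, F=23
Best best-case = 25 → C.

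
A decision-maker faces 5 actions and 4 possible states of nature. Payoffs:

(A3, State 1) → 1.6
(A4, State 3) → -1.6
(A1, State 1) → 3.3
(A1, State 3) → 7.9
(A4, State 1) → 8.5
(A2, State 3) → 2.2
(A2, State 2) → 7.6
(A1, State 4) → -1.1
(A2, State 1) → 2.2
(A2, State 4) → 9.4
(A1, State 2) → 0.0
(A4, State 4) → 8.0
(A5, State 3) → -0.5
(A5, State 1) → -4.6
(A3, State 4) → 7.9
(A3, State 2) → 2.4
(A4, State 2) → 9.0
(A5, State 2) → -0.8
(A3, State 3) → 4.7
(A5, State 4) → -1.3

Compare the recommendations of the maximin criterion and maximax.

Row minima: A1=-1.1, A2=2.2, A3=1.6, A4=-1.6, A5=-4.6
Best worst-case = 2.2 → A2.
Row maxima: A1=7.9, A2=9.4, A3=7.9, A4=9.0, A5=-0.5
Best best-case = 9.4 → A2.

maximin → A2; maximax → A2 (agree)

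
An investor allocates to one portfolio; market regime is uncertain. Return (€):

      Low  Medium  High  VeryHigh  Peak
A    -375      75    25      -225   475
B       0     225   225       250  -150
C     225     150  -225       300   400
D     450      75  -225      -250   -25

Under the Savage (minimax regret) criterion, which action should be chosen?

C

Column bests: Low=450, Medium=225, High=225, VeryHigh=300, Peak=475.
A regrets: 825, 150, 200, 525, 0 → max 825
B regrets: 450, 0, 0, 50, 625 → max 625
C regrets: 225, 75, 450, 0, 75 → max 450
D regrets: 0, 150, 450, 550, 500 → max 550
Smallest max regret = 450 → C.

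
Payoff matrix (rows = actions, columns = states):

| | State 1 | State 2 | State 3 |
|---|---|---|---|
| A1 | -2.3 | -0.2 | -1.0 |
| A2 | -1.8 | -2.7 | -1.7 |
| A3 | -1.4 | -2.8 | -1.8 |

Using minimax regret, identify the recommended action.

A1

Column bests: State 1=-1.4, State 2=-0.2, State 3=-1.0.
A1 regrets: 0.9, 0.0, 0.0 → max 0.9
A2 regrets: 0.4, 2.5, 0.7 → max 2.5
A3 regrets: 0.0, 2.6, 0.8 → max 2.6
Smallest max regret = 0.9 → A1.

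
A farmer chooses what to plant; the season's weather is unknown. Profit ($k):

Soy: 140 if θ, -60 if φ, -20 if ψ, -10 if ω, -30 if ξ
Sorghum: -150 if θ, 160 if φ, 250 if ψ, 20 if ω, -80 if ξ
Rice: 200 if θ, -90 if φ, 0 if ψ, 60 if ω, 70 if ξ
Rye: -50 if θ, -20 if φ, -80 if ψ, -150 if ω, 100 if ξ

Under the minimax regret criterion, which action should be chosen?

Rice

Column bests: θ=200, φ=160, ψ=250, ω=60, ξ=100.
Soy regrets: 60, 220, 270, 70, 130 → max 270
Sorghum regrets: 350, 0, 0, 40, 180 → max 350
Rice regrets: 0, 250, 250, 0, 30 → max 250
Rye regrets: 250, 180, 330, 210, 0 → max 330
Smallest max regret = 250 → Rice.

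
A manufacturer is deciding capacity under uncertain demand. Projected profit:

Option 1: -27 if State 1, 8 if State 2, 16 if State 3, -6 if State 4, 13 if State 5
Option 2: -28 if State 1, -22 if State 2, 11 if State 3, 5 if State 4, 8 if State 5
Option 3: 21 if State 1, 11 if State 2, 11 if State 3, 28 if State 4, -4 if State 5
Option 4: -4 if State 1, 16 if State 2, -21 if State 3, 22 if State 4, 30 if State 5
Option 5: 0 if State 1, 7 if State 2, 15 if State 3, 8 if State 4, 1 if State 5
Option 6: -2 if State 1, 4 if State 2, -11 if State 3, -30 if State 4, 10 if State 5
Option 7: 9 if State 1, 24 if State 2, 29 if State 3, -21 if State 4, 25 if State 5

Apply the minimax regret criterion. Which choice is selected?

Column bests: State 1=21, State 2=24, State 3=29, State 4=28, State 5=30.
Option 1 regrets: 48, 16, 13, 34, 17 → max 48
Option 2 regrets: 49, 46, 18, 23, 22 → max 49
Option 3 regrets: 0, 13, 18, 0, 34 → max 34
Option 4 regrets: 25, 8, 50, 6, 0 → max 50
Option 5 regrets: 21, 17, 14, 20, 29 → max 29
Option 6 regrets: 23, 20, 40, 58, 20 → max 58
Option 7 regrets: 12, 0, 0, 49, 5 → max 49
Smallest max regret = 29 → Option 5.

Option 5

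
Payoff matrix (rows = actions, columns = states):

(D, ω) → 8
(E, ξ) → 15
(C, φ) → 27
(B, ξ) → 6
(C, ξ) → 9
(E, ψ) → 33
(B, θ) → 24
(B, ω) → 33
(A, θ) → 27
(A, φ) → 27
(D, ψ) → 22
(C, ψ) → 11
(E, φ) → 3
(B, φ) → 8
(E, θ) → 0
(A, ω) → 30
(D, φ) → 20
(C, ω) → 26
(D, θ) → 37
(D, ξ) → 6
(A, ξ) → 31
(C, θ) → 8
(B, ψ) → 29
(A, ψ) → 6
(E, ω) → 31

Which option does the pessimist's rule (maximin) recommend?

C

Row minima: A=6, B=6, C=8, D=6, E=0
Best worst-case = 8 → C.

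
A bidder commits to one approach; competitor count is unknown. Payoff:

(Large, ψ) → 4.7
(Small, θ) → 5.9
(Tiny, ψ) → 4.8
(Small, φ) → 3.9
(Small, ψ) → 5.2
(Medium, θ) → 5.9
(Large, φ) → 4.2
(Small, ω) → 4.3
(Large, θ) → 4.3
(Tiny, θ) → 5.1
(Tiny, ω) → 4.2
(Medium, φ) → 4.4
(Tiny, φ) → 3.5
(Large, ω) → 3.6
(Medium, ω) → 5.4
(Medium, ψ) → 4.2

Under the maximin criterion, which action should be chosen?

Row minima: Tiny=3.5, Small=3.9, Medium=4.2, Large=3.6
Best worst-case = 4.2 → Medium.

Medium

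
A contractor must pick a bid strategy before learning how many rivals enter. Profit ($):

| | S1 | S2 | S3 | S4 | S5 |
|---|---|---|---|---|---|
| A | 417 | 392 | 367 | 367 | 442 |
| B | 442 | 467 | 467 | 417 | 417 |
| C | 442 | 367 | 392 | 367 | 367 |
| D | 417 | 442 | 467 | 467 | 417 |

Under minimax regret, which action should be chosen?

Column bests: S1=442, S2=467, S3=467, S4=467, S5=442.
A regrets: 25, 75, 100, 100, 0 → max 100
B regrets: 0, 0, 0, 50, 25 → max 50
C regrets: 0, 100, 75, 100, 75 → max 100
D regrets: 25, 25, 0, 0, 25 → max 25
Smallest max regret = 25 → D.

D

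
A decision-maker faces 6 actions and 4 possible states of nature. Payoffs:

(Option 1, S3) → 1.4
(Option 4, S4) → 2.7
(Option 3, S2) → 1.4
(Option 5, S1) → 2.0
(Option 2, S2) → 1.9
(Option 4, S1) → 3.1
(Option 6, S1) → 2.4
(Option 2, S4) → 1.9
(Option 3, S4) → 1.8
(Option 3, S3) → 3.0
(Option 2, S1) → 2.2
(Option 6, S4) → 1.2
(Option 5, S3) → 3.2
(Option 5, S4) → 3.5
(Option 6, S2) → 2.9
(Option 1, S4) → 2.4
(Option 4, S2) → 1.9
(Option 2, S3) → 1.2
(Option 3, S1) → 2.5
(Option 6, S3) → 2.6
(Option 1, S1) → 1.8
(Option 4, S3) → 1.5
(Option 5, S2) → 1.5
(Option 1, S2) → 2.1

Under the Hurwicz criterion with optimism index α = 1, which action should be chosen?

Option 5

Option 1: 1·2.4 + 0·1.4 = 2.4
Option 2: 1·2.2 + 0·1.2 = 2.2
Option 3: 1·3.0 + 0·1.4 = 3
Option 4: 1·3.1 + 0·1.5 = 3.1
Option 5: 1·3.5 + 0·1.5 = 3.5
Option 6: 1·2.9 + 0·1.2 = 2.9
Highest Hurwicz score = 3.5 → Option 5.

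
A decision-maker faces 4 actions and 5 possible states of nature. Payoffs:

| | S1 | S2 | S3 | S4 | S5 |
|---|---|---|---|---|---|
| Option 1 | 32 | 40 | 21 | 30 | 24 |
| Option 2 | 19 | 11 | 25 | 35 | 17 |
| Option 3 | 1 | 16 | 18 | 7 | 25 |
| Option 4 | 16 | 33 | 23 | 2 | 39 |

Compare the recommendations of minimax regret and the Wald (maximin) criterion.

Column bests: S1=32, S2=40, S3=25, S4=35, S5=39.
Option 1 regrets: 0, 0, 4, 5, 15 → max 15
Option 2 regrets: 13, 29, 0, 0, 22 → max 29
Option 3 regrets: 31, 24, 7, 28, 14 → max 31
Option 4 regrets: 16, 7, 2, 33, 0 → max 33
Smallest max regret = 15 → Option 1.
Row minima: Option 1=21, Option 2=11, Option 3=1, Option 4=2
Best worst-case = 21 → Option 1.

minimax regret → Option 1; maximin → Option 1 (agree)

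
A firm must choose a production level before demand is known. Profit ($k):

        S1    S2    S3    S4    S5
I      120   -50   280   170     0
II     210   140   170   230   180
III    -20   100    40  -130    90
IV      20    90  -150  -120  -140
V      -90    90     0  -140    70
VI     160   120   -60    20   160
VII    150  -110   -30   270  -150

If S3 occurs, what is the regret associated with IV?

430

Best payoff under S3 is 280.
Regret = 280 − (-150) = 430.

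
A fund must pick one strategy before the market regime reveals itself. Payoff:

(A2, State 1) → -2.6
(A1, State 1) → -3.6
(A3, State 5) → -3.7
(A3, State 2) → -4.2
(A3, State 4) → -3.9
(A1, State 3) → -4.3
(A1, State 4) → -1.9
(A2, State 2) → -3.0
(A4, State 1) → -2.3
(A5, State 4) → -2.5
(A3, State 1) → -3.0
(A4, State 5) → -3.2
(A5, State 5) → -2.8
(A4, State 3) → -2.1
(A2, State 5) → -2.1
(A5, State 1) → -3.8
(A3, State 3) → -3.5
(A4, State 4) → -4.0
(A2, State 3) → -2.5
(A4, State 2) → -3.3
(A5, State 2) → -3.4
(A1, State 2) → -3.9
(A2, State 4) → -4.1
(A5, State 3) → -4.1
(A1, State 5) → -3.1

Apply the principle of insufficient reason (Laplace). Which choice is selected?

A2

Row averages: A1=-3.36, A2=-2.86, A3=-3.66, A4=-2.98, A5=-3.32
Highest average = -2.86 → A2.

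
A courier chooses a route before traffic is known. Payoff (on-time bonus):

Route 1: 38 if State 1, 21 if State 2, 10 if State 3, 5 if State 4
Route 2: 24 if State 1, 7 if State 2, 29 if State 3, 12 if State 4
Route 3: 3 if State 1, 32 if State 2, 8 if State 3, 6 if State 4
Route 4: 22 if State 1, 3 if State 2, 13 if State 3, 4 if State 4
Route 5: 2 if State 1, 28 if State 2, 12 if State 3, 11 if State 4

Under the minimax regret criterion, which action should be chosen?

Route 1

Column bests: State 1=38, State 2=32, State 3=29, State 4=12.
Route 1 regrets: 0, 11, 19, 7 → max 19
Route 2 regrets: 14, 25, 0, 0 → max 25
Route 3 regrets: 35, 0, 21, 6 → max 35
Route 4 regrets: 16, 29, 16, 8 → max 29
Route 5 regrets: 36, 4, 17, 1 → max 36
Smallest max regret = 19 → Route 1.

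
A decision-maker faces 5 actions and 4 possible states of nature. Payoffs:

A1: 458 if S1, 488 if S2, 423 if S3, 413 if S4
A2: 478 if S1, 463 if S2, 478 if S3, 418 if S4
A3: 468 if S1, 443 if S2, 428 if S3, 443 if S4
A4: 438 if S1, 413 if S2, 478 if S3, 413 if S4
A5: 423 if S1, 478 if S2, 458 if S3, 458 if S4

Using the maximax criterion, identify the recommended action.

Row maxima: A1=488, A2=478, A3=468, A4=478, A5=478
Best best-case = 488 → A1.

A1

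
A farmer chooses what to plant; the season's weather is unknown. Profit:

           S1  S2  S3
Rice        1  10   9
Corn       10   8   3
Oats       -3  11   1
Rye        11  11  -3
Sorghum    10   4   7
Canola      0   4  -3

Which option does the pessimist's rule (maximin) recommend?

Sorghum

Row minima: Rice=1, Corn=3, Oats=-3, Rye=-3, Sorghum=4, Canola=-3
Best worst-case = 4 → Sorghum.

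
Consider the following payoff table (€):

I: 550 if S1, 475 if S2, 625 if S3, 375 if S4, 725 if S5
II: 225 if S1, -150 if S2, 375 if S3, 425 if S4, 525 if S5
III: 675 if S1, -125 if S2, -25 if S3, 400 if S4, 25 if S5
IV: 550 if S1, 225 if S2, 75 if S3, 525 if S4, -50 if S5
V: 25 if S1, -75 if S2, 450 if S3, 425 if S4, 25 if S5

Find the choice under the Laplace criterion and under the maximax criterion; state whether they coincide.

Row averages: I=550, II=280, III=190, IV=265, V=170
Highest average = 550 → I.
Row maxima: I=725, II=525, III=675, IV=550, V=450
Best best-case = 725 → I.

laplace → I; maximax → I (agree)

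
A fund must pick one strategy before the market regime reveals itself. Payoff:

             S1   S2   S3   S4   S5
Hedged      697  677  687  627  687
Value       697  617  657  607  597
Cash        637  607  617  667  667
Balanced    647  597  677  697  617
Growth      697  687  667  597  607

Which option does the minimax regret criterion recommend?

Column bests: S1=697, S2=687, S3=687, S4=697, S5=687.
Hedged regrets: 0, 10, 0, 70, 0 → max 70
Value regrets: 0, 70, 30, 90, 90 → max 90
Cash regrets: 60, 80, 70, 30, 20 → max 80
Balanced regrets: 50, 90, 10, 0, 70 → max 90
Growth regrets: 0, 0, 20, 100, 80 → max 100
Smallest max regret = 70 → Hedged.

Hedged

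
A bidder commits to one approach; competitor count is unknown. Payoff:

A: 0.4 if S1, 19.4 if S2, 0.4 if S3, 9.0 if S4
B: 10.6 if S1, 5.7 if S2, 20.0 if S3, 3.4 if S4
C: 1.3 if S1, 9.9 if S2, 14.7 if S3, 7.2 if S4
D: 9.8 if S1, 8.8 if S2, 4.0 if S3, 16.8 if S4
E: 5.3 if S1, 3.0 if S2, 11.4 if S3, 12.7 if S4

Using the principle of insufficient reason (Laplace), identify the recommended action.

B

Row averages: A=7.3, B=9.925, C=8.275, D=9.85, E=8.1
Highest average = 9.925 → B.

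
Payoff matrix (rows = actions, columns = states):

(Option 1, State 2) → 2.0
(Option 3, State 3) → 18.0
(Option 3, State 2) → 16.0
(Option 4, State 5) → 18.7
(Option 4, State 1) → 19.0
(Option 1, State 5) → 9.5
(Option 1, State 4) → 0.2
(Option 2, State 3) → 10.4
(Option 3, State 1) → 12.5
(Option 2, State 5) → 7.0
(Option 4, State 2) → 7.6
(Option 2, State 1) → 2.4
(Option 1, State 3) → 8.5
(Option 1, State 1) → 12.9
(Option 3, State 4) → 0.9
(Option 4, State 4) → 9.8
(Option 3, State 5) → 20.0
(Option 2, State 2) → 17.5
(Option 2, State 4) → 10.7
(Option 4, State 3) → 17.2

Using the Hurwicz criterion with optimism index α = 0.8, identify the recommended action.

Option 1: 0.8·12.9 + 0.2·0.2 = 10.36
Option 2: 0.8·17.5 + 0.2·2.4 = 14.48
Option 3: 0.8·20.0 + 0.2·0.9 = 16.18
Option 4: 0.8·19.0 + 0.2·7.6 = 16.72
Highest Hurwicz score = 16.72 → Option 4.

Option 4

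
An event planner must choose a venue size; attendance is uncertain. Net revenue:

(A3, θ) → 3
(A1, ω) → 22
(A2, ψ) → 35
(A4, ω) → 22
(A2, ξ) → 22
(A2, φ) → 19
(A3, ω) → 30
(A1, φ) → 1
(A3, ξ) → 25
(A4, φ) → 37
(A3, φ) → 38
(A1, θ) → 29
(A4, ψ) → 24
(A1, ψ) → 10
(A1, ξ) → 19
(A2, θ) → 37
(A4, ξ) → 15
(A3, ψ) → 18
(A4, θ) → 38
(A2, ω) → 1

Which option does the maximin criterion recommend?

A4

Row minima: A1=1, A2=1, A3=3, A4=15
Best worst-case = 15 → A4.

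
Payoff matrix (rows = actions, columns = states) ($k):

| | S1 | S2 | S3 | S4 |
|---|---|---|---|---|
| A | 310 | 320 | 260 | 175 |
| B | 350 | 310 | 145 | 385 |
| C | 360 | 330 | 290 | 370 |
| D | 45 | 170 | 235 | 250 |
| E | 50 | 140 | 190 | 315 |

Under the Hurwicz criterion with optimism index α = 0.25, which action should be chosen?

C

A: 0.25·320 + 0.75·175 = 211.25
B: 0.25·385 + 0.75·145 = 205
C: 0.25·370 + 0.75·290 = 310
D: 0.25·250 + 0.75·45 = 96.25
E: 0.25·315 + 0.75·50 = 116.25
Highest Hurwicz score = 310 → C.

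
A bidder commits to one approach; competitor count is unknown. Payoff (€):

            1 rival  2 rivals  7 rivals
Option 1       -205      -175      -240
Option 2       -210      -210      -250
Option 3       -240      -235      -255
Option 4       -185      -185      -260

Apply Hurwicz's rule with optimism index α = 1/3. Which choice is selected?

Option 1

Option 1: 1/3·(-175) + 2/3·(-240) = -655/3
Option 2: 1/3·(-210) + 2/3·(-250) = -710/3
Option 3: 1/3·(-235) + 2/3·(-255) = -745/3
Option 4: 1/3·(-185) + 2/3·(-260) = -235
Highest Hurwicz score = -655/3 → Option 1.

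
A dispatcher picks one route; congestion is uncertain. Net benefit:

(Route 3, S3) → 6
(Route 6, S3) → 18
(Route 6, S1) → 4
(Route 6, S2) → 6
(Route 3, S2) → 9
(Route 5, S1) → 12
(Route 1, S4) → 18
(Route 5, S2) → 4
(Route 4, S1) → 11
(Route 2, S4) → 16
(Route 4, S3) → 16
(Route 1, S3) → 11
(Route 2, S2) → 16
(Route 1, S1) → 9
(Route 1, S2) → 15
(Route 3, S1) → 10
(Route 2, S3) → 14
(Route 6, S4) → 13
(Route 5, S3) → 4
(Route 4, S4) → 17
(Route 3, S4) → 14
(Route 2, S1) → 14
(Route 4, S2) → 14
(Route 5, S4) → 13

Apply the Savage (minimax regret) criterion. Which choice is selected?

Route 4

Column bests: S1=14, S2=16, S3=18, S4=18.
Route 1 regrets: 5, 1, 7, 0 → max 7
Route 2 regrets: 0, 0, 4, 2 → max 4
Route 3 regrets: 4, 7, 12, 4 → max 12
Route 4 regrets: 3, 2, 2, 1 → max 3
Route 5 regrets: 2, 12, 14, 5 → max 14
Route 6 regrets: 10, 10, 0, 5 → max 10
Smallest max regret = 3 → Route 4.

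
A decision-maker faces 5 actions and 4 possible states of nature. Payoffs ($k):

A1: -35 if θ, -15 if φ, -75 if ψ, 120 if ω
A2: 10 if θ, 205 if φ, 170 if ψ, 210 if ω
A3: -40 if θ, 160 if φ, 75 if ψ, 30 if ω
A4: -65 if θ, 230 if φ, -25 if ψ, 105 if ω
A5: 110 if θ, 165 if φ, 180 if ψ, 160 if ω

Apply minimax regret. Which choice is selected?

A5

Column bests: θ=110, φ=230, ψ=180, ω=210.
A1 regrets: 145, 245, 255, 90 → max 255
A2 regrets: 100, 25, 10, 0 → max 100
A3 regrets: 150, 70, 105, 180 → max 180
A4 regrets: 175, 0, 205, 105 → max 205
A5 regrets: 0, 65, 0, 50 → max 65
Smallest max regret = 65 → A5.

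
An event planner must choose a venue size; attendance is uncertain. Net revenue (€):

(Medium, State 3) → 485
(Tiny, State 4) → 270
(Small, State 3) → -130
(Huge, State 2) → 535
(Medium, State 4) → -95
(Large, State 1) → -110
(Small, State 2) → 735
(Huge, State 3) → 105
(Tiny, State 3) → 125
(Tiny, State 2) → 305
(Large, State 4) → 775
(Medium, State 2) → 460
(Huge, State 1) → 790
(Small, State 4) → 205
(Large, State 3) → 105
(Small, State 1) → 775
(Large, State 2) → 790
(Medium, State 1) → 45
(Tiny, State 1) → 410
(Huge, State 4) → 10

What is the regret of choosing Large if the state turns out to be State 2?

Best payoff under State 2 is 790.
Regret = 790 − 790 = 0.

0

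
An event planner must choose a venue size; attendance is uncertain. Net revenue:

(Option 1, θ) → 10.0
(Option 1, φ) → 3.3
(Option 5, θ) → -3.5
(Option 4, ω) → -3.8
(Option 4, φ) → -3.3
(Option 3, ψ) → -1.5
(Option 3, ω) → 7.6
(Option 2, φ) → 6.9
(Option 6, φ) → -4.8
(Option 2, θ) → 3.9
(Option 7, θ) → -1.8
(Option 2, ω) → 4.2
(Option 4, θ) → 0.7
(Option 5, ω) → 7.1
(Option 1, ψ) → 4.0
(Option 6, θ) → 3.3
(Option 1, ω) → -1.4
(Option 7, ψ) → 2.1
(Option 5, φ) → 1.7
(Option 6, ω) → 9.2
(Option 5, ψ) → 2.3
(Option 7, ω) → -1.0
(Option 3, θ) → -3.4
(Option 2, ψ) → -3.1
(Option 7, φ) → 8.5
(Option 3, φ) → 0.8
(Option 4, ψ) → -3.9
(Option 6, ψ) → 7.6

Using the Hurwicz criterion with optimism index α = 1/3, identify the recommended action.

Option 1

Option 1: 1/3·10.0 + 2/3·(-1.4) = 2.4
Option 2: 1/3·6.9 + 2/3·(-3.1) = 7/30
Option 3: 1/3·7.6 + 2/3·(-3.4) = 4/15
Option 4: 1/3·0.7 + 2/3·(-3.9) = -71/30
Option 5: 1/3·7.1 + 2/3·(-3.5) = 1/30
Option 6: 1/3·9.2 + 2/3·(-4.8) = -2/15
Option 7: 1/3·8.5 + 2/3·(-1.8) = 49/30
Highest Hurwicz score = 2.4 → Option 1.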